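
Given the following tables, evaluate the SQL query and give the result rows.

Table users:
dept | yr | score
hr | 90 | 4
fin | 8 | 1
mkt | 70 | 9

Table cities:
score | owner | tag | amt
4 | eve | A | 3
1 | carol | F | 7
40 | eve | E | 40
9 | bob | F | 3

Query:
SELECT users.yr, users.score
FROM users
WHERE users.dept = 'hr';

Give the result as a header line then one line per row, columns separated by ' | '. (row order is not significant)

After WHERE (1 rows):
users.dept | users.yr | users.score
hr | 90 | 4
After SELECT (1 rows):
users.yr | users.score
90 | 4

== RESULT ==
users.yr | users.score
90 | 4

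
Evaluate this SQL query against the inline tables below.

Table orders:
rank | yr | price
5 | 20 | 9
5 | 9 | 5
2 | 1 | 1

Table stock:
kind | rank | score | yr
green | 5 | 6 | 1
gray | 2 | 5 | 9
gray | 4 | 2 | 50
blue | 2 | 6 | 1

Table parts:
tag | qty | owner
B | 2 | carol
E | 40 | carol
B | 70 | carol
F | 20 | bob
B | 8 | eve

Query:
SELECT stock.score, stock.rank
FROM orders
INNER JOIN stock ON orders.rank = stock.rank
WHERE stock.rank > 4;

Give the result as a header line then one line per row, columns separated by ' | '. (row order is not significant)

After JOIN stock (4 rows):
orders.rank | orders.yr | orders.price | stock.kind | stock.rank | stock.score | stock.yr
5 | 20 | 9 | green | 5 | 6 | 1
5 | 9 | 5 | green | 5 | 6 | 1
2 | 1 | 1 | gray | 2 | 5 | 9
2 | 1 | 1 | blue | 2 | 6 | 1
After WHERE (2 rows):
orders.rank | orders.yr | orders.price | stock.kind | stock.rank | stock.score | stock.yr
5 | 20 | 9 | green | 5 | 6 | 1
5 | 9 | 5 | green | 5 | 6 | 1
After SELECT (2 rows):
stock.score | stock.rank
6 | 5
6 | 5

== RESULT ==
stock.score | stock.rank
6 | 5
6 | 5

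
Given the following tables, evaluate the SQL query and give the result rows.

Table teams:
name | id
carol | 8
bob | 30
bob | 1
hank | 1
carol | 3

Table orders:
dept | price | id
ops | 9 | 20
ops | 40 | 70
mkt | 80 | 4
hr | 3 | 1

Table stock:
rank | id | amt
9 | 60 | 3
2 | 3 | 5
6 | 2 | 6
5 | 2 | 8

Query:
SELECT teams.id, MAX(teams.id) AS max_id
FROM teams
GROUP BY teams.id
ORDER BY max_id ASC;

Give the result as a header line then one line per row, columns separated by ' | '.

== RESULT ==
teams.id | max_id
1 | 1
3 | 3
8 | 8
30 | 30

Derivation:
After GROUP BY (4 rows):
teams.id | max_id
8 | 8
30 | 30
1 | 1
3 | 3
After ORDER BY (4 rows):
teams.id | max_id
1 | 1
3 | 3
8 | 8
30 | 30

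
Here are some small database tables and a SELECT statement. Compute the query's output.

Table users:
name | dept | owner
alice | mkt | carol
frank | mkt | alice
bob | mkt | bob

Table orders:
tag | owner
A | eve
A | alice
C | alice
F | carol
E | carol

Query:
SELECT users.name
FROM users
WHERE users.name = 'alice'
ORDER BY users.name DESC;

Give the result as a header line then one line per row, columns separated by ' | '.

After WHERE (1 rows):
users.name | users.dept | users.owner
alice | mkt | carol
After SELECT (1 rows):
users.name
alice
After ORDER BY (1 rows):
users.name
alice

== RESULT ==
users.name
alice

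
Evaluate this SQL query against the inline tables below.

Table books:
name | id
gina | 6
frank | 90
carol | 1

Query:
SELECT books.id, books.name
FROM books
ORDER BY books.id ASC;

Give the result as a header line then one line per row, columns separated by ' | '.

After SELECT (3 rows):
books.id | books.name
6 | gina
90 | frank
1 | carol
After ORDER BY (3 rows):
books.id | books.name
1 | carol
6 | gina
90 | frank

== RESULT ==
books.id | books.name
1 | carol
6 | gina
90 | frank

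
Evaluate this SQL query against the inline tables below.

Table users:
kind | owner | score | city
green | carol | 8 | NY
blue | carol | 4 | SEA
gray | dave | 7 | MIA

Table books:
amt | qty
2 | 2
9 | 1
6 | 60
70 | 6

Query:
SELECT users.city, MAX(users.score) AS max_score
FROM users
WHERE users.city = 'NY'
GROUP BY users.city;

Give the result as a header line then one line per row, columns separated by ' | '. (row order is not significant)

After WHERE (1 rows):
users.kind | users.owner | users.score | users.city
green | carol | 8 | NY
After GROUP BY (1 rows):
users.city | max_score
NY | 8

== RESULT ==
users.city | max_score
NY | 8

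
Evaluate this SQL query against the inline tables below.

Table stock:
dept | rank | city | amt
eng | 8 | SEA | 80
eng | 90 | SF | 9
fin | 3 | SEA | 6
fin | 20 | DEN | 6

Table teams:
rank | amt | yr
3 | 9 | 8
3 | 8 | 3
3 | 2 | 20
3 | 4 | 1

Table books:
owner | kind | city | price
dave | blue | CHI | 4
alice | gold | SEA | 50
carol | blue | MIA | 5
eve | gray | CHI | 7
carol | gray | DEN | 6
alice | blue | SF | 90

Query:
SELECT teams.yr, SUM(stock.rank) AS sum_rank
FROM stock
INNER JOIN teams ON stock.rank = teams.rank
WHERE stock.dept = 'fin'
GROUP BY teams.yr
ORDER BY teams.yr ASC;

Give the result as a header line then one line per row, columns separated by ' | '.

== RESULT ==
teams.yr | sum_rank
1 | 3
3 | 3
8 | 3
20 | 3

Derivation:
After JOIN teams (4 rows):
stock.dept | stock.rank | stock.city | stock.amt | teams.rank | teams.amt | teams.yr
fin | 3 | SEA | 6 | 3 | 9 | 8
fin | 3 | SEA | 6 | 3 | 8 | 3
fin | 3 | SEA | 6 | 3 | 2 | 20
fin | 3 | SEA | 6 | 3 | 4 | 1
After WHERE (4 rows):
stock.dept | stock.rank | stock.city | stock.amt | teams.rank | teams.amt | teams.yr
fin | 3 | SEA | 6 | 3 | 9 | 8
fin | 3 | SEA | 6 | 3 | 8 | 3
fin | 3 | SEA | 6 | 3 | 2 | 20
fin | 3 | SEA | 6 | 3 | 4 | 1
After GROUP BY (4 rows):
teams.yr | sum_rank
8 | 3
3 | 3
20 | 3
1 | 3
After ORDER BY (4 rows):
teams.yr | sum_rank
1 | 3
3 | 3
8 | 3
20 | 3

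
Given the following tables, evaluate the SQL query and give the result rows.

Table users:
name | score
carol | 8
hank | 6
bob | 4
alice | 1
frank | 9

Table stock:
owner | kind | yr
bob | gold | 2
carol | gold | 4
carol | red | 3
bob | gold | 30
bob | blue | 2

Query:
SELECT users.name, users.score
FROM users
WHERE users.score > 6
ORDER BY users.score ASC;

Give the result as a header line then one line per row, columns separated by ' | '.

After WHERE (2 rows):
users.name | users.score
carol | 8
frank | 9
After SELECT (2 rows):
users.name | users.score
carol | 8
frank | 9
After ORDER BY (2 rows):
users.name | users.score
carol | 8
frank | 9

== RESULT ==
users.name | users.score
carol | 8
frank | 9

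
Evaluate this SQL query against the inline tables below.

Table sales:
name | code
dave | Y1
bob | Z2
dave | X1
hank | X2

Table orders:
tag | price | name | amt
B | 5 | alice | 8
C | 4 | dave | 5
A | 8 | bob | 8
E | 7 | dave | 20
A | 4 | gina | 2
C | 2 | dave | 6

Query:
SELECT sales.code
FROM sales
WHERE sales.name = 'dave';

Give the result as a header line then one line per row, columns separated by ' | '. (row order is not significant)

== RESULT ==
sales.code
Y1
X1

Derivation:
After WHERE (2 rows):
sales.name | sales.code
dave | Y1
dave | X1
After SELECT (2 rows):
sales.code
Y1
X1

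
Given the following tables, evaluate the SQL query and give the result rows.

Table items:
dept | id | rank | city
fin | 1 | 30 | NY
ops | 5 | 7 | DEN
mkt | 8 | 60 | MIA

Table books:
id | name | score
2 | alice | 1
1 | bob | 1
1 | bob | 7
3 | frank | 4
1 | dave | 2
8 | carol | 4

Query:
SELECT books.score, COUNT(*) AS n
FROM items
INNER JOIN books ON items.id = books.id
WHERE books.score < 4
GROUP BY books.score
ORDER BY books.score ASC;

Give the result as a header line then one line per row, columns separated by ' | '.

After JOIN books (4 rows):
items.dept | items.id | items.rank | items.city | books.id | books.name | books.score
fin | 1 | 30 | NY | 1 | bob | 1
fin | 1 | 30 | NY | 1 | bob | 7
fin | 1 | 30 | NY | 1 | dave | 2
mkt | 8 | 60 | MIA | 8 | carol | 4
After WHERE (2 rows):
items.dept | items.id | items.rank | items.city | books.id | books.name | books.score
fin | 1 | 30 | NY | 1 | bob | 1
fin | 1 | 30 | NY | 1 | dave | 2
After GROUP BY (2 rows):
books.score | n
1 | 1
2 | 1
After ORDER BY (2 rows):
books.score | n
1 | 1
2 | 1

== RESULT ==
books.score | n
1 | 1
2 | 1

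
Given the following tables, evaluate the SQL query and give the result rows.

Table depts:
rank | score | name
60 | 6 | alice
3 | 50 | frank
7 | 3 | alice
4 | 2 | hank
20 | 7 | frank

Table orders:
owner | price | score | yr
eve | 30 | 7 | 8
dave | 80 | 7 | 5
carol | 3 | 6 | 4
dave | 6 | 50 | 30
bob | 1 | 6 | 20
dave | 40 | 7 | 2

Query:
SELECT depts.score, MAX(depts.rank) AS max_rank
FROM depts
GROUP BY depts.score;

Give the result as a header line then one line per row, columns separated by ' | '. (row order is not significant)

== RESULT ==
depts.score | max_rank
6 | 60
50 | 3
3 | 7
2 | 4
7 | 20

Derivation:
After GROUP BY (5 rows):
depts.score | max_rank
6 | 60
50 | 3
3 | 7
2 | 4
7 | 20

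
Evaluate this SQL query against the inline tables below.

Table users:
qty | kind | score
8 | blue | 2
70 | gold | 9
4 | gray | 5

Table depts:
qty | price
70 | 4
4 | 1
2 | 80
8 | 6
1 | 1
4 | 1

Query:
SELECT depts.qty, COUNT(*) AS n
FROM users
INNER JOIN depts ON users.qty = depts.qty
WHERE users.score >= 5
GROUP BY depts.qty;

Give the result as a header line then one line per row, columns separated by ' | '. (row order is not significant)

After JOIN depts (4 rows):
users.qty | users.kind | users.score | depts.qty | depts.price
8 | blue | 2 | 8 | 6
70 | gold | 9 | 70 | 4
4 | gray | 5 | 4 | 1
4 | gray | 5 | 4 | 1
After WHERE (3 rows):
users.qty | users.kind | users.score | depts.qty | depts.price
70 | gold | 9 | 70 | 4
4 | gray | 5 | 4 | 1
4 | gray | 5 | 4 | 1
After GROUP BY (2 rows):
depts.qty | n
70 | 1
4 | 2

== RESULT ==
depts.qty | n
70 | 1
4 | 2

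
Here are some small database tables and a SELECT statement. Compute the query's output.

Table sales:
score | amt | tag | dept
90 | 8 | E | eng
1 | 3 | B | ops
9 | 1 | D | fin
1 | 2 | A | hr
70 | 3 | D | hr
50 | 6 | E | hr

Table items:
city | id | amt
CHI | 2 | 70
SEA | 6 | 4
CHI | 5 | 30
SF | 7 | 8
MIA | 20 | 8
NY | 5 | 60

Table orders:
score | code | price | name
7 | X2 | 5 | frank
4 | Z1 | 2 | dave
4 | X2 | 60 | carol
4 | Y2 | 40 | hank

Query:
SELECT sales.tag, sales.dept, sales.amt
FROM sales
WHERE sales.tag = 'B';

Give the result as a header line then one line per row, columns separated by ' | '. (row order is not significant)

After WHERE (1 rows):
sales.score | sales.amt | sales.tag | sales.dept
1 | 3 | B | ops
After SELECT (1 rows):
sales.tag | sales.dept | sales.amt
B | ops | 3

== RESULT ==
sales.tag | sales.dept | sales.amt
B | ops | 3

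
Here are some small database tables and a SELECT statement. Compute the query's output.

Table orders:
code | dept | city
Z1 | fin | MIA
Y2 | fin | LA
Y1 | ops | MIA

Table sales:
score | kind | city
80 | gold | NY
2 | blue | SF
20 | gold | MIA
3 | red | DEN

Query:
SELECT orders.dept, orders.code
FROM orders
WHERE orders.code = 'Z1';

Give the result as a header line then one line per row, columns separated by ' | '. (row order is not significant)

After WHERE (1 rows):
orders.code | orders.dept | orders.city
Z1 | fin | MIA
After SELECT (1 rows):
orders.dept | orders.code
fin | Z1

== RESULT ==
orders.dept | orders.code
fin | Z1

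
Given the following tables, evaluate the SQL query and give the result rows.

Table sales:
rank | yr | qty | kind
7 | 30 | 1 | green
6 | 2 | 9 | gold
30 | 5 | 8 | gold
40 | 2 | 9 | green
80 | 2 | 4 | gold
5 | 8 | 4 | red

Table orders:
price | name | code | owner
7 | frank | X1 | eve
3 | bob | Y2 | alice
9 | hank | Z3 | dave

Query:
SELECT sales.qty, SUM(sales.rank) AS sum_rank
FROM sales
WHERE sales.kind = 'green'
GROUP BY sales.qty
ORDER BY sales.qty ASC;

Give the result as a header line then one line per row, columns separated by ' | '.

After WHERE (2 rows):
sales.rank | sales.yr | sales.qty | sales.kind
7 | 30 | 1 | green
40 | 2 | 9 | green
After GROUP BY (2 rows):
sales.qty | sum_rank
1 | 7
9 | 40
After ORDER BY (2 rows):
sales.qty | sum_rank
1 | 7
9 | 40

== RESULT ==
sales.qty | sum_rank
1 | 7
9 | 40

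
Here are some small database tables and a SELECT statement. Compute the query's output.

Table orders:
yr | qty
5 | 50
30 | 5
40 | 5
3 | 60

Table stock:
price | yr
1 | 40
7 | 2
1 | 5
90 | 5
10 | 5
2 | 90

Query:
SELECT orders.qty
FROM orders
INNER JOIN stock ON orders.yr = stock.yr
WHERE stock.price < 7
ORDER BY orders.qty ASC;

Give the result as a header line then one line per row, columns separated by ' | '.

== RESULT ==
orders.qty
5
50

Derivation:
After JOIN stock (4 rows):
orders.yr | orders.qty | stock.price | stock.yr
5 | 50 | 1 | 5
5 | 50 | 90 | 5
5 | 50 | 10 | 5
40 | 5 | 1 | 40
After WHERE (2 rows):
orders.yr | orders.qty | stock.price | stock.yr
5 | 50 | 1 | 5
40 | 5 | 1 | 40
After SELECT (2 rows):
orders.qty
50
5
After ORDER BY (2 rows):
orders.qty
5
50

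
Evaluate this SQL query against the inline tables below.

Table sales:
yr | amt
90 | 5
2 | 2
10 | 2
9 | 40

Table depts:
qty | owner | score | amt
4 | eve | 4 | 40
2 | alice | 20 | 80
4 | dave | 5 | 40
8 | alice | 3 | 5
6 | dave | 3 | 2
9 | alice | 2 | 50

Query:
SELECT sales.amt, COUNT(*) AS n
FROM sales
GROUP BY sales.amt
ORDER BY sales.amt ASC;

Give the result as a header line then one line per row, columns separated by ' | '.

After GROUP BY (3 rows):
sales.amt | n
5 | 1
2 | 2
40 | 1
After ORDER BY (3 rows):
sales.amt | n
2 | 2
5 | 1
40 | 1

== RESULT ==
sales.amt | n
2 | 2
5 | 1
40 | 1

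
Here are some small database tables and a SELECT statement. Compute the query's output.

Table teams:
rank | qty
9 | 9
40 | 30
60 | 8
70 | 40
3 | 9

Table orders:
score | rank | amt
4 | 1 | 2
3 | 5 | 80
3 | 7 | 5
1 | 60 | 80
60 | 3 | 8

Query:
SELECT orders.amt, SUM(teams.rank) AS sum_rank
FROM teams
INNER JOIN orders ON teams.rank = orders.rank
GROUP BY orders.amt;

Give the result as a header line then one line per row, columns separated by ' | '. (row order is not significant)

== RESULT ==
orders.amt | sum_rank
80 | 60
8 | 3

Derivation:
After JOIN orders (2 rows):
teams.rank | teams.qty | orders.score | orders.rank | orders.amt
60 | 8 | 1 | 60 | 80
3 | 9 | 60 | 3 | 8
After GROUP BY (2 rows):
orders.amt | sum_rank
80 | 60
8 | 3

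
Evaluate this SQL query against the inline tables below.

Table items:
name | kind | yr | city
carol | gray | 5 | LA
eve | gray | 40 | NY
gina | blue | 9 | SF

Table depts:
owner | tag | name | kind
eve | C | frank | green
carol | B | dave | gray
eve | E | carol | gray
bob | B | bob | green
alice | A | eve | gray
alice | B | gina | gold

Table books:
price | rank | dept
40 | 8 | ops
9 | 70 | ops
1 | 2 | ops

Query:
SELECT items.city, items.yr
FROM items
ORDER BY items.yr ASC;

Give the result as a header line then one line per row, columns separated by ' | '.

After SELECT (3 rows):
items.city | items.yr
LA | 5
NY | 40
SF | 9
After ORDER BY (3 rows):
items.city | items.yr
LA | 5
SF | 9
NY | 40

== RESULT ==
items.city | items.yr
LA | 5
SF | 9
NY | 40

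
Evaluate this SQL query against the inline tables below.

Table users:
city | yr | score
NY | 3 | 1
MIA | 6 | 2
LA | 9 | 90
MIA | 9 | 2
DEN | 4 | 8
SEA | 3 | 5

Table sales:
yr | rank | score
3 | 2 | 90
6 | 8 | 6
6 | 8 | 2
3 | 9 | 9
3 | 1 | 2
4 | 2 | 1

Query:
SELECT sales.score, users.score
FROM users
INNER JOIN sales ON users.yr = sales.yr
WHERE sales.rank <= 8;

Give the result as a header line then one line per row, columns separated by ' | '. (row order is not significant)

After JOIN sales (9 rows):
users.city | users.yr | users.score | sales.yr | sales.rank | sales.score
NY | 3 | 1 | 3 | 2 | 90
NY | 3 | 1 | 3 | 9 | 9
NY | 3 | 1 | 3 | 1 | 2
MIA | 6 | 2 | 6 | 8 | 6
MIA | 6 | 2 | 6 | 8 | 2
DEN | 4 | 8 | 4 | 2 | 1
SEA | 3 | 5 | 3 | 2 | 90
SEA | 3 | 5 | 3 | 9 | 9
SEA | 3 | 5 | 3 | 1 | 2
After WHERE (7 rows):
users.city | users.yr | users.score | sales.yr | sales.rank | sales.score
NY | 3 | 1 | 3 | 2 | 90
NY | 3 | 1 | 3 | 1 | 2
MIA | 6 | 2 | 6 | 8 | 6
MIA | 6 | 2 | 6 | 8 | 2
DEN | 4 | 8 | 4 | 2 | 1
SEA | 3 | 5 | 3 | 2 | 90
SEA | 3 | 5 | 3 | 1 | 2
After SELECT (7 rows):
sales.score | users.score
90 | 1
2 | 1
6 | 2
2 | 2
1 | 8
90 | 5
2 | 5

== RESULT ==
sales.score | users.score
90 | 1
2 | 1
6 | 2
2 | 2
1 | 8
90 | 5
2 | 5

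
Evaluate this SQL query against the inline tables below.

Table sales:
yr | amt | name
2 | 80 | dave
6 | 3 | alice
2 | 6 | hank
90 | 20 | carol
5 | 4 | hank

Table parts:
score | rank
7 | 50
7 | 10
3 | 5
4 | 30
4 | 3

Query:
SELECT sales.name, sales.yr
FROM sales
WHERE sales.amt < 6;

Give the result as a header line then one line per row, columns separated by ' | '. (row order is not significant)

== RESULT ==
sales.name | sales.yr
alice | 6
hank | 5

Derivation:
After WHERE (2 rows):
sales.yr | sales.amt | sales.name
6 | 3 | alice
5 | 4 | hank
After SELECT (2 rows):
sales.name | sales.yr
alice | 6
hank | 5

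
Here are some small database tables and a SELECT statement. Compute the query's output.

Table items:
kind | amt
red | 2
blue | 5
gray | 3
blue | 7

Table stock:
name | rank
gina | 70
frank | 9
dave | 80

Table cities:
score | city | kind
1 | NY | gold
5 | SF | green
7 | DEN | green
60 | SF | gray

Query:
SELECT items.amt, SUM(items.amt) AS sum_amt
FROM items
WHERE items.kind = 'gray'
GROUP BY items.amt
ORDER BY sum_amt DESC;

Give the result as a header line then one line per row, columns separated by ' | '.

After WHERE (1 rows):
items.kind | items.amt
gray | 3
After GROUP BY (1 rows):
items.amt | sum_amt
3 | 3
After ORDER BY (1 rows):
items.amt | sum_amt
3 | 3

== RESULT ==
items.amt | sum_amt
3 | 3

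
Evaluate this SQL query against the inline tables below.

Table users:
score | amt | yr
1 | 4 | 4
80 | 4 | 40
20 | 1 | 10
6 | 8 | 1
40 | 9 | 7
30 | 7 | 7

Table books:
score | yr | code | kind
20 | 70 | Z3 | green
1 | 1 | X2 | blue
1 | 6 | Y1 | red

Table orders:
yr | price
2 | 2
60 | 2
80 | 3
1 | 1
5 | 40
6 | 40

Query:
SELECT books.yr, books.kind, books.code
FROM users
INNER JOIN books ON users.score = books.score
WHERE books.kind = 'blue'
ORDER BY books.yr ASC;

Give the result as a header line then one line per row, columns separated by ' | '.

After JOIN books (3 rows):
users.score | users.amt | users.yr | books.score | books.yr | books.code | books.kind
1 | 4 | 4 | 1 | 1 | X2 | blue
1 | 4 | 4 | 1 | 6 | Y1 | red
20 | 1 | 10 | 20 | 70 | Z3 | green
After WHERE (1 rows):
users.score | users.amt | users.yr | books.score | books.yr | books.code | books.kind
1 | 4 | 4 | 1 | 1 | X2 | blue
After SELECT (1 rows):
books.yr | books.kind | books.code
1 | blue | X2
After ORDER BY (1 rows):
books.yr | books.kind | books.code
1 | blue | X2

== RESULT ==
books.yr | books.kind | books.code
1 | blue | X2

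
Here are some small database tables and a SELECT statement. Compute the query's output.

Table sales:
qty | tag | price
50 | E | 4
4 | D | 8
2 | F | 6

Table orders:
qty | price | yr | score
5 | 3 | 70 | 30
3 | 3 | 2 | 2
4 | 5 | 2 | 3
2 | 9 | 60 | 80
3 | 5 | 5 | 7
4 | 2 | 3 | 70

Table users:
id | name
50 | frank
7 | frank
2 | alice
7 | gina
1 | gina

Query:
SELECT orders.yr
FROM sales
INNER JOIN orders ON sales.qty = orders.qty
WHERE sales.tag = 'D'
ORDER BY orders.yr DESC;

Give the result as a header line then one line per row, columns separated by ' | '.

== RESULT ==
orders.yr
3
2

Derivation:
After JOIN orders (3 rows):
sales.qty | sales.tag | sales.price | orders.qty | orders.price | orders.yr | orders.score
4 | D | 8 | 4 | 5 | 2 | 3
4 | D | 8 | 4 | 2 | 3 | 70
2 | F | 6 | 2 | 9 | 60 | 80
After WHERE (2 rows):
sales.qty | sales.tag | sales.price | orders.qty | orders.price | orders.yr | orders.score
4 | D | 8 | 4 | 5 | 2 | 3
4 | D | 8 | 4 | 2 | 3 | 70
After SELECT (2 rows):
orders.yr
2
3
After ORDER BY (2 rows):
orders.yr
3
2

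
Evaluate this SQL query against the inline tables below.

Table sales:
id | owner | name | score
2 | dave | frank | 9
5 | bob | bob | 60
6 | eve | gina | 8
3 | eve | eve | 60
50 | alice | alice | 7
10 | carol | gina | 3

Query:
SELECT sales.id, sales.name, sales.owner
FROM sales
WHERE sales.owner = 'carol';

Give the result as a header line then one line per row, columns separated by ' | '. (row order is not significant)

== RESULT ==
sales.id | sales.name | sales.owner
10 | gina | carol

Derivation:
After WHERE (1 rows):
sales.id | sales.owner | sales.name | sales.score
10 | carol | gina | 3
After SELECT (1 rows):
sales.id | sales.name | sales.owner
10 | gina | carol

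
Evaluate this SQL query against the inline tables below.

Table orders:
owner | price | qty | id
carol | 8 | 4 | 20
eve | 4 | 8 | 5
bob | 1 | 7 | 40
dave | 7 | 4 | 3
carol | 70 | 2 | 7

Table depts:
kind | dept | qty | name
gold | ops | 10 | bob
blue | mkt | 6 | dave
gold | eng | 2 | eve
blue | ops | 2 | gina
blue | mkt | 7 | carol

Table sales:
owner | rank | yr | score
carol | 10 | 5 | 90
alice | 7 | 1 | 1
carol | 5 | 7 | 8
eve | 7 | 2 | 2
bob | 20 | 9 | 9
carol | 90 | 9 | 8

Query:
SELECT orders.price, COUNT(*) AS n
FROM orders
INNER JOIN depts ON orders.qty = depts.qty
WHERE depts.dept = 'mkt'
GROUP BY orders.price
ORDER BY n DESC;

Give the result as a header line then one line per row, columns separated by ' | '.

== RESULT ==
orders.price | n
1 | 1

Derivation:
After JOIN depts (3 rows):
orders.owner | orders.price | orders.qty | orders.id | depts.kind | depts.dept | depts.qty | depts.name
bob | 1 | 7 | 40 | blue | mkt | 7 | carol
carol | 70 | 2 | 7 | gold | eng | 2 | eve
carol | 70 | 2 | 7 | blue | ops | 2 | gina
After WHERE (1 rows):
orders.owner | orders.price | orders.qty | orders.id | depts.kind | depts.dept | depts.qty | depts.name
bob | 1 | 7 | 40 | blue | mkt | 7 | carol
After GROUP BY (1 rows):
orders.price | n
1 | 1
After ORDER BY (1 rows):
orders.price | n
1 | 1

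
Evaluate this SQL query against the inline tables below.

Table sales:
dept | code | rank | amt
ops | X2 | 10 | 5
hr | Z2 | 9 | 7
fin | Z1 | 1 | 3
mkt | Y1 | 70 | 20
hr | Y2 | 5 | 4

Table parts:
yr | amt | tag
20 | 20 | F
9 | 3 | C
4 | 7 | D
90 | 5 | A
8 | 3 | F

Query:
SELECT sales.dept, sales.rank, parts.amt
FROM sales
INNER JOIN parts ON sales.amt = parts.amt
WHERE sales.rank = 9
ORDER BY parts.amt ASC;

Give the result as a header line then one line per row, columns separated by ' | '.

== RESULT ==
sales.dept | sales.rank | parts.amt
hr | 9 | 7

Derivation:
After JOIN parts (5 rows):
sales.dept | sales.code | sales.rank | sales.amt | parts.yr | parts.amt | parts.tag
ops | X2 | 10 | 5 | 90 | 5 | A
hr | Z2 | 9 | 7 | 4 | 7 | D
fin | Z1 | 1 | 3 | 9 | 3 | C
fin | Z1 | 1 | 3 | 8 | 3 | F
mkt | Y1 | 70 | 20 | 20 | 20 | F
After WHERE (1 rows):
sales.dept | sales.code | sales.rank | sales.amt | parts.yr | parts.amt | parts.tag
hr | Z2 | 9 | 7 | 4 | 7 | D
After SELECT (1 rows):
sales.dept | sales.rank | parts.amt
hr | 9 | 7
After ORDER BY (1 rows):
sales.dept | sales.rank | parts.amt
hr | 9 | 7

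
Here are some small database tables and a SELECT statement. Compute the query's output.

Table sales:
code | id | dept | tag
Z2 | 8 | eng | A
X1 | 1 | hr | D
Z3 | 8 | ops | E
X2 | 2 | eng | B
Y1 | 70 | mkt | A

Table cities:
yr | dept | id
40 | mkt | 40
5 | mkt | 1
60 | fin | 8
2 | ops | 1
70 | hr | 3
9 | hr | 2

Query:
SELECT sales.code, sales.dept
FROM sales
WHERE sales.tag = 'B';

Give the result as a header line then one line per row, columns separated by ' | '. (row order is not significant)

== RESULT ==
sales.code | sales.dept
X2 | eng

Derivation:
After WHERE (1 rows):
sales.code | sales.id | sales.dept | sales.tag
X2 | 2 | eng | B
After SELECT (1 rows):
sales.code | sales.dept
X2 | eng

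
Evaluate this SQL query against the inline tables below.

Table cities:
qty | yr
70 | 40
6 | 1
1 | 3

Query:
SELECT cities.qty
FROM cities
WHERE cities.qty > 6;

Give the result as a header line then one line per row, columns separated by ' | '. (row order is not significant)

After WHERE (1 rows):
cities.qty | cities.yr
70 | 40
After SELECT (1 rows):
cities.qty
70

== RESULT ==
cities.qty
70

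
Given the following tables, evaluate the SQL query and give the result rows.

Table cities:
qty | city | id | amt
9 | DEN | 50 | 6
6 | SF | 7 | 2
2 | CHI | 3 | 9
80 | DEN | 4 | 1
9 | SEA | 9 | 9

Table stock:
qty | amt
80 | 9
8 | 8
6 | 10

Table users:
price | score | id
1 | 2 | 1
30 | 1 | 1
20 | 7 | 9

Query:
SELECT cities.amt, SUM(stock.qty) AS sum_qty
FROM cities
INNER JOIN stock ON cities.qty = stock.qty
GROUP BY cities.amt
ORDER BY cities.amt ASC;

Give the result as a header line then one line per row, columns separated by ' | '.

After JOIN stock (2 rows):
cities.qty | cities.city | cities.id | cities.amt | stock.qty | stock.amt
6 | SF | 7 | 2 | 6 | 10
80 | DEN | 4 | 1 | 80 | 9
After GROUP BY (2 rows):
cities.amt | sum_qty
2 | 6
1 | 80
After ORDER BY (2 rows):
cities.amt | sum_qty
1 | 80
2 | 6

== RESULT ==
cities.amt | sum_qty
1 | 80
2 | 6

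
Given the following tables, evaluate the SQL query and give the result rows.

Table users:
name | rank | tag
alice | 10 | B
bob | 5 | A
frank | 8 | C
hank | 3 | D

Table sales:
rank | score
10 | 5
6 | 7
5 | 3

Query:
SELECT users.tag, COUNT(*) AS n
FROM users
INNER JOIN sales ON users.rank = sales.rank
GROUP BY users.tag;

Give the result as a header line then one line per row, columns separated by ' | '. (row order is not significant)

== RESULT ==
users.tag | n
B | 1
A | 1

Derivation:
After JOIN sales (2 rows):
users.name | users.rank | users.tag | sales.rank | sales.score
alice | 10 | B | 10 | 5
bob | 5 | A | 5 | 3
After GROUP BY (2 rows):
users.tag | n
B | 1
A | 1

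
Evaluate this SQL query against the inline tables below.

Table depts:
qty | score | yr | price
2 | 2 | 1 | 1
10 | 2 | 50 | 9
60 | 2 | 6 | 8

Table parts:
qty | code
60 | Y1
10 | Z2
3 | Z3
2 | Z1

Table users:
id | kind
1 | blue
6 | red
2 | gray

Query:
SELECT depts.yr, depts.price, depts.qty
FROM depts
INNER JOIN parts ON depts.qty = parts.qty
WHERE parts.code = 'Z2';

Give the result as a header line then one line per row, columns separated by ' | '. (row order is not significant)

After JOIN parts (3 rows):
depts.qty | depts.score | depts.yr | depts.price | parts.qty | parts.code
2 | 2 | 1 | 1 | 2 | Z1
10 | 2 | 50 | 9 | 10 | Z2
60 | 2 | 6 | 8 | 60 | Y1
After WHERE (1 rows):
depts.qty | depts.score | depts.yr | depts.price | parts.qty | parts.code
10 | 2 | 50 | 9 | 10 | Z2
After SELECT (1 rows):
depts.yr | depts.price | depts.qty
50 | 9 | 10

== RESULT ==
depts.yr | depts.price | depts.qty
50 | 9 | 10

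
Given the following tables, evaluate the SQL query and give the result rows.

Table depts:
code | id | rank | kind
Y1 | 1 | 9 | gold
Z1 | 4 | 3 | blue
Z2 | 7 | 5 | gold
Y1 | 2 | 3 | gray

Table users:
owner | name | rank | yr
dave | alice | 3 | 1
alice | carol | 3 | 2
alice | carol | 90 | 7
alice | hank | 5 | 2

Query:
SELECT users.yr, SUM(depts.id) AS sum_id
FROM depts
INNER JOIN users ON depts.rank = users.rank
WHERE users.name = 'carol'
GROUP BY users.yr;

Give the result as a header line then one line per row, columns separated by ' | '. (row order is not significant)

After JOIN users (5 rows):
depts.code | depts.id | depts.rank | depts.kind | users.owner | users.name | users.rank | users.yr
Z1 | 4 | 3 | blue | dave | alice | 3 | 1
Z1 | 4 | 3 | blue | alice | carol | 3 | 2
Z2 | 7 | 5 | gold | alice | hank | 5 | 2
Y1 | 2 | 3 | gray | dave | alice | 3 | 1
Y1 | 2 | 3 | gray | alice | carol | 3 | 2
After WHERE (2 rows):
depts.code | depts.id | depts.rank | depts.kind | users.owner | users.name | users.rank | users.yr
Z1 | 4 | 3 | blue | alice | carol | 3 | 2
Y1 | 2 | 3 | gray | alice | carol | 3 | 2
After GROUP BY (1 rows):
users.yr | sum_id
2 | 6

== RESULT ==
users.yr | sum_id
2 | 6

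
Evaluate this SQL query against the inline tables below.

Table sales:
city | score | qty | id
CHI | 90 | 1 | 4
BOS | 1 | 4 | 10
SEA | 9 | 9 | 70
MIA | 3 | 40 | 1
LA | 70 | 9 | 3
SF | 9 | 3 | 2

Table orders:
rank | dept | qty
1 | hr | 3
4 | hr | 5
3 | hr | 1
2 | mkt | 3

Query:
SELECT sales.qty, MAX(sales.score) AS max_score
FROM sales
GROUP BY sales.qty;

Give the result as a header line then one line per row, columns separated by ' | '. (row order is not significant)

After GROUP BY (5 rows):
sales.qty | max_score
1 | 90
4 | 1
9 | 70
40 | 3
3 | 9

== RESULT ==
sales.qty | max_score
1 | 90
4 | 1
9 | 70
40 | 3
3 | 9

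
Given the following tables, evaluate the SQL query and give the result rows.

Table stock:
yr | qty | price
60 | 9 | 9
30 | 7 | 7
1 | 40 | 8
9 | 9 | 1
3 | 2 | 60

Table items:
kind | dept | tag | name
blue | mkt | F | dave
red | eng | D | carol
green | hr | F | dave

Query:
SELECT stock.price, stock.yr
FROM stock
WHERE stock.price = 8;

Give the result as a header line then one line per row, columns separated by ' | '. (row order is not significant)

== RESULT ==
stock.price | stock.yr
8 | 1

Derivation:
After WHERE (1 rows):
stock.yr | stock.qty | stock.price
1 | 40 | 8
After SELECT (1 rows):
stock.price | stock.yr
8 | 1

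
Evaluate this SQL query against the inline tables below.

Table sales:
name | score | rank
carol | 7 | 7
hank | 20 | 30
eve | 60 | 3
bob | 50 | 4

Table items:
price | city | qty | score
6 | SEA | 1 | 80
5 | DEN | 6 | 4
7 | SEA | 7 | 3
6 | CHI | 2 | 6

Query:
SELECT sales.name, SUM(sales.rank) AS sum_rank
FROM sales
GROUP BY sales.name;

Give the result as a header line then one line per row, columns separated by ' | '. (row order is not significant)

== RESULT ==
sales.name | sum_rank
carol | 7
hank | 30
eve | 3
bob | 4

Derivation:
After GROUP BY (4 rows):
sales.name | sum_rank
carol | 7
hank | 30
eve | 3
bob | 4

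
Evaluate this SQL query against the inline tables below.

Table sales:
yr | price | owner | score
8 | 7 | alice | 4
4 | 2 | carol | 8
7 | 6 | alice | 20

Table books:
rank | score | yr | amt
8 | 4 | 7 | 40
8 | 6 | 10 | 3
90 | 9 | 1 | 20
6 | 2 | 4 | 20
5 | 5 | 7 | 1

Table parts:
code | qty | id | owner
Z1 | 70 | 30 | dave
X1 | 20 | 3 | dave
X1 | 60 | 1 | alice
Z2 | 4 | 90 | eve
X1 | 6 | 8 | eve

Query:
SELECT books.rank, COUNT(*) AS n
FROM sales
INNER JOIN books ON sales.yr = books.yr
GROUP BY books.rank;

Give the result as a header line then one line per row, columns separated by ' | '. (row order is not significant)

== RESULT ==
books.rank | n
6 | 1
8 | 1
5 | 1

Derivation:
After JOIN books (3 rows):
sales.yr | sales.price | sales.owner | sales.score | books.rank | books.score | books.yr | books.amt
4 | 2 | carol | 8 | 6 | 2 | 4 | 20
7 | 6 | alice | 20 | 8 | 4 | 7 | 40
7 | 6 | alice | 20 | 5 | 5 | 7 | 1
After GROUP BY (3 rows):
books.rank | n
6 | 1
8 | 1
5 | 1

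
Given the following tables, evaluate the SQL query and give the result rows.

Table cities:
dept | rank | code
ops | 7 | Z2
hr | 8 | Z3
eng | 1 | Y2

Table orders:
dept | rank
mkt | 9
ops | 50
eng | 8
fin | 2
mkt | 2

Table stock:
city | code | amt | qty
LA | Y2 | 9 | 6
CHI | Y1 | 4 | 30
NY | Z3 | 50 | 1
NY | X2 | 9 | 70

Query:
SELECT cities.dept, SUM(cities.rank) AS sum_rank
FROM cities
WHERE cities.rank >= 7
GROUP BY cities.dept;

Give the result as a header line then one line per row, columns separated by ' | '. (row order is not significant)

== RESULT ==
cities.dept | sum_rank
ops | 7
hr | 8

Derivation:
After WHERE (2 rows):
cities.dept | cities.rank | cities.code
ops | 7 | Z2
hr | 8 | Z3
After GROUP BY (2 rows):
cities.dept | sum_rank
ops | 7
hr | 8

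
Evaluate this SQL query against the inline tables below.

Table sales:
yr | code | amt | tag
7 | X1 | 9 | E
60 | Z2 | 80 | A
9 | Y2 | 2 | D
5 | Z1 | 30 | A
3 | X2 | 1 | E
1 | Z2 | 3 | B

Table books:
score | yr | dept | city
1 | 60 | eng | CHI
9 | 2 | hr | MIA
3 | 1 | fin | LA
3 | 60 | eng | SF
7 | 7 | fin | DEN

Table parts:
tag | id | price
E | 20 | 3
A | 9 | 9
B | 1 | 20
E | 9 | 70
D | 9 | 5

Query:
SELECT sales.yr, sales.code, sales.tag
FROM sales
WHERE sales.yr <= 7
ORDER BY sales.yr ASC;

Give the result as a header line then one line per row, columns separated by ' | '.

== RESULT ==
sales.yr | sales.code | sales.tag
1 | Z2 | B
3 | X2 | E
5 | Z1 | A
7 | X1 | E

Derivation:
After WHERE (4 rows):
sales.yr | sales.code | sales.amt | sales.tag
7 | X1 | 9 | E
5 | Z1 | 30 | A
3 | X2 | 1 | E
1 | Z2 | 3 | B
After SELECT (4 rows):
sales.yr | sales.code | sales.tag
7 | X1 | E
5 | Z1 | A
3 | X2 | E
1 | Z2 | B
After ORDER BY (4 rows):
sales.yr | sales.code | sales.tag
1 | Z2 | B
3 | X2 | E
5 | Z1 | A
7 | X1 | E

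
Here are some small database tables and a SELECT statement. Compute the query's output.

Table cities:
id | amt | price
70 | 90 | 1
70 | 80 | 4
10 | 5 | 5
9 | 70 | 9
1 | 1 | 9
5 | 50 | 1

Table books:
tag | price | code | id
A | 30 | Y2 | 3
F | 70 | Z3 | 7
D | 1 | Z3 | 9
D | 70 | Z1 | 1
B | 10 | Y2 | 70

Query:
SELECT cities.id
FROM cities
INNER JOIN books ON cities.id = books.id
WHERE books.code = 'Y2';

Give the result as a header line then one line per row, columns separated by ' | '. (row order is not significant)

After JOIN books (4 rows):
cities.id | cities.amt | cities.price | books.tag | books.price | books.code | books.id
70 | 90 | 1 | B | 10 | Y2 | 70
70 | 80 | 4 | B | 10 | Y2 | 70
9 | 70 | 9 | D | 1 | Z3 | 9
1 | 1 | 9 | D | 70 | Z1 | 1
After WHERE (2 rows):
cities.id | cities.amt | cities.price | books.tag | books.price | books.code | books.id
70 | 90 | 1 | B | 10 | Y2 | 70
70 | 80 | 4 | B | 10 | Y2 | 70
After SELECT (2 rows):
cities.id
70
70

== RESULT ==
cities.id
70
70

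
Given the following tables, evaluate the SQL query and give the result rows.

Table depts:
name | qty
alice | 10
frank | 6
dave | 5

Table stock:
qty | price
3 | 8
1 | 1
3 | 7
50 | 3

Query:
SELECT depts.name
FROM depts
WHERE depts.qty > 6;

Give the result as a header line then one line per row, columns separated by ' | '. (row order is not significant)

After WHERE (1 rows):
depts.name | depts.qty
alice | 10
After SELECT (1 rows):
depts.name
alice

== RESULT ==
depts.name
alice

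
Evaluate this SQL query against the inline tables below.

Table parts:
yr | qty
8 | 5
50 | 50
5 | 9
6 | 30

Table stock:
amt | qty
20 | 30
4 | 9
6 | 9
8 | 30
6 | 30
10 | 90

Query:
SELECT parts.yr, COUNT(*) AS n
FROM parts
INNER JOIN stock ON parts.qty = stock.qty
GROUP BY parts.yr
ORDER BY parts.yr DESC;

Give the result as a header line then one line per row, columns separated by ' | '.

After JOIN stock (5 rows):
parts.yr | parts.qty | stock.amt | stock.qty
5 | 9 | 4 | 9
5 | 9 | 6 | 9
6 | 30 | 20 | 30
6 | 30 | 8 | 30
6 | 30 | 6 | 30
After GROUP BY (2 rows):
parts.yr | n
5 | 2
6 | 3
After ORDER BY (2 rows):
parts.yr | n
6 | 3
5 | 2

== RESULT ==
parts.yr | n
6 | 3
5 | 2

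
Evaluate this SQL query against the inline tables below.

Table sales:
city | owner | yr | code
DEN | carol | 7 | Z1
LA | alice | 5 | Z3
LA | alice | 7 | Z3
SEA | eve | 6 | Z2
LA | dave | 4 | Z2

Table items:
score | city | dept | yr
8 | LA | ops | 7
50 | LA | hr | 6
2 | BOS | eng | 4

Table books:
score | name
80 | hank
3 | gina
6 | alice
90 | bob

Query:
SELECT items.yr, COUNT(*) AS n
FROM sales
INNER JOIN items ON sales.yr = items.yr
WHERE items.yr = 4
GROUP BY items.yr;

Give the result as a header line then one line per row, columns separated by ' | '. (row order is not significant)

After JOIN items (4 rows):
sales.city | sales.owner | sales.yr | sales.code | items.score | items.city | items.dept | items.yr
DEN | carol | 7 | Z1 | 8 | LA | ops | 7
LA | alice | 7 | Z3 | 8 | LA | ops | 7
SEA | eve | 6 | Z2 | 50 | LA | hr | 6
LA | dave | 4 | Z2 | 2 | BOS | eng | 4
After WHERE (1 rows):
sales.city | sales.owner | sales.yr | sales.code | items.score | items.city | items.dept | items.yr
LA | dave | 4 | Z2 | 2 | BOS | eng | 4
After GROUP BY (1 rows):
items.yr | n
4 | 1

== RESULT ==
items.yr | n
4 | 1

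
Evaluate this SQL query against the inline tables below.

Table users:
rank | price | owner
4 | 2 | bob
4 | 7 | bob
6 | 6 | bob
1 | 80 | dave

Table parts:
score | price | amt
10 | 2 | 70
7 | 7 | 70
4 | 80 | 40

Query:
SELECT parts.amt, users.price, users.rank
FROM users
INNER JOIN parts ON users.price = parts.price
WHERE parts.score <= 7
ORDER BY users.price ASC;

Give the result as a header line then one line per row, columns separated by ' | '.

After JOIN parts (3 rows):
users.rank | users.price | users.owner | parts.score | parts.price | parts.amt
4 | 2 | bob | 10 | 2 | 70
4 | 7 | bob | 7 | 7 | 70
1 | 80 | dave | 4 | 80 | 40
After WHERE (2 rows):
users.rank | users.price | users.owner | parts.score | parts.price | parts.amt
4 | 7 | bob | 7 | 7 | 70
1 | 80 | dave | 4 | 80 | 40
After SELECT (2 rows):
parts.amt | users.price | users.rank
70 | 7 | 4
40 | 80 | 1
After ORDER BY (2 rows):
parts.amt | users.price | users.rank
70 | 7 | 4
40 | 80 | 1

== RESULT ==
parts.amt | users.price | users.rank
70 | 7 | 4
40 | 80 | 1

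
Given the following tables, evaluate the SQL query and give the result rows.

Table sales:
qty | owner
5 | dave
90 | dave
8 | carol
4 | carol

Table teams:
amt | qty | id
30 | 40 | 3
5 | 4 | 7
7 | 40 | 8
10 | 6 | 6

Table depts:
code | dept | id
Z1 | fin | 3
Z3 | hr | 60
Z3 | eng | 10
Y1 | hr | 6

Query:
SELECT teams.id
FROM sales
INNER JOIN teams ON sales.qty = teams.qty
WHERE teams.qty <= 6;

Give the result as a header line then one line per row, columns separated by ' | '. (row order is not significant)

After JOIN teams (1 rows):
sales.qty | sales.owner | teams.amt | teams.qty | teams.id
4 | carol | 5 | 4 | 7
After WHERE (1 rows):
sales.qty | sales.owner | teams.amt | teams.qty | teams.id
4 | carol | 5 | 4 | 7
After SELECT (1 rows):
teams.id
7

== RESULT ==
teams.id
7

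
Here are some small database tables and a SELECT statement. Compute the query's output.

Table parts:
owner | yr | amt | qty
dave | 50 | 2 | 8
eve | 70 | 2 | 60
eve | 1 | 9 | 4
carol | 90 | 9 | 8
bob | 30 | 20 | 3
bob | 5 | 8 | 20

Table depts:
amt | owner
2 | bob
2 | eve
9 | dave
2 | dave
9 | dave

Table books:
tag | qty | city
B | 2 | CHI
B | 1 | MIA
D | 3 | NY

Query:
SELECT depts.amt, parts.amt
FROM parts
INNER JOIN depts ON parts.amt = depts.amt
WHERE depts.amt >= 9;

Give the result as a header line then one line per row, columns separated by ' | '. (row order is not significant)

== RESULT ==
depts.amt | parts.amt
9 | 9
9 | 9
9 | 9
9 | 9

Derivation:
After JOIN depts (10 rows):
parts.owner | parts.yr | parts.amt | parts.qty | depts.amt | depts.owner
dave | 50 | 2 | 8 | 2 | bob
dave | 50 | 2 | 8 | 2 | eve
dave | 50 | 2 | 8 | 2 | dave
eve | 70 | 2 | 60 | 2 | bob
eve | 70 | 2 | 60 | 2 | eve
eve | 70 | 2 | 60 | 2 | dave
eve | 1 | 9 | 4 | 9 | dave
eve | 1 | 9 | 4 | 9 | dave
carol | 90 | 9 | 8 | 9 | dave
carol | 90 | 9 | 8 | 9 | dave
After WHERE (4 rows):
parts.owner | parts.yr | parts.amt | parts.qty | depts.amt | depts.owner
eve | 1 | 9 | 4 | 9 | dave
eve | 1 | 9 | 4 | 9 | dave
carol | 90 | 9 | 8 | 9 | dave
carol | 90 | 9 | 8 | 9 | dave
After SELECT (4 rows):
depts.amt | parts.amt
9 | 9
9 | 9
9 | 9
9 | 9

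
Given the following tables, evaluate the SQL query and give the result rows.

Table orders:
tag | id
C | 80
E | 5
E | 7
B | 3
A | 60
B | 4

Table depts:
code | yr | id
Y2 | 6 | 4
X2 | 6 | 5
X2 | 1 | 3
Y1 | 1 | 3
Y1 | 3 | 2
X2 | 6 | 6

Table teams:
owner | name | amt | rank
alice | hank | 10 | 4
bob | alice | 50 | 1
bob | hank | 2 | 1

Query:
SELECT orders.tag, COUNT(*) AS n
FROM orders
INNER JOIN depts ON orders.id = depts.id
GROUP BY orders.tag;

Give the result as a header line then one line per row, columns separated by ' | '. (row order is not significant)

== RESULT ==
orders.tag | n
E | 1
B | 3

Derivation:
After JOIN depts (4 rows):
orders.tag | orders.id | depts.code | depts.yr | depts.id
E | 5 | X2 | 6 | 5
B | 3 | X2 | 1 | 3
B | 3 | Y1 | 1 | 3
B | 4 | Y2 | 6 | 4
After GROUP BY (2 rows):
orders.tag | n
E | 1
B | 3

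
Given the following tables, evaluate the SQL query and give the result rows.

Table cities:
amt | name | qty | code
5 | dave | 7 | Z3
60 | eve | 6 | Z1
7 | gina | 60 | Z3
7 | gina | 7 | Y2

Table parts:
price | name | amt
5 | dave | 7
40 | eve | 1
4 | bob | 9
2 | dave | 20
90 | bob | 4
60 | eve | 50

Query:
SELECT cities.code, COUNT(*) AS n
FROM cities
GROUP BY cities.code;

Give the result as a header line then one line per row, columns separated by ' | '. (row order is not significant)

After GROUP BY (3 rows):
cities.code | n
Z3 | 2
Z1 | 1
Y2 | 1

== RESULT ==
cities.code | n
Z3 | 2
Z1 | 1
Y2 | 1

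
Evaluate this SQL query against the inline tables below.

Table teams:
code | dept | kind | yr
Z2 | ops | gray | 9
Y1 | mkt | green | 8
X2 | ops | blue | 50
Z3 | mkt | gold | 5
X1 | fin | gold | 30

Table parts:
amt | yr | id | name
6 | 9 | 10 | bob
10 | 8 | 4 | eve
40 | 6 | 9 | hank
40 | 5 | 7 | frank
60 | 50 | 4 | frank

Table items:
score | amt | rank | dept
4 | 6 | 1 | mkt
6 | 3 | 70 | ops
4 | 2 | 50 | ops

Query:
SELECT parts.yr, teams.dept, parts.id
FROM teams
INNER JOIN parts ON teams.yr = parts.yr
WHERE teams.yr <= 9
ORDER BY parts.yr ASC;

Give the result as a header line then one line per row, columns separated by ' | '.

After JOIN parts (4 rows):
teams.code | teams.dept | teams.kind | teams.yr | parts.amt | parts.yr | parts.id | parts.name
Z2 | ops | gray | 9 | 6 | 9 | 10 | bob
Y1 | mkt | green | 8 | 10 | 8 | 4 | eve
X2 | ops | blue | 50 | 60 | 50 | 4 | frank
Z3 | mkt | gold | 5 | 40 | 5 | 7 | frank
After WHERE (3 rows):
teams.code | teams.dept | teams.kind | teams.yr | parts.amt | parts.yr | parts.id | parts.name
Z2 | ops | gray | 9 | 6 | 9 | 10 | bob
Y1 | mkt | green | 8 | 10 | 8 | 4 | eve
Z3 | mkt | gold | 5 | 40 | 5 | 7 | frank
After SELECT (3 rows):
parts.yr | teams.dept | parts.id
9 | ops | 10
8 | mkt | 4
5 | mkt | 7
After ORDER BY (3 rows):
parts.yr | teams.dept | parts.id
5 | mkt | 7
8 | mkt | 4
9 | ops | 10

== RESULT ==
parts.yr | teams.dept | parts.id
5 | mkt | 7
8 | mkt | 4
9 | ops | 10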